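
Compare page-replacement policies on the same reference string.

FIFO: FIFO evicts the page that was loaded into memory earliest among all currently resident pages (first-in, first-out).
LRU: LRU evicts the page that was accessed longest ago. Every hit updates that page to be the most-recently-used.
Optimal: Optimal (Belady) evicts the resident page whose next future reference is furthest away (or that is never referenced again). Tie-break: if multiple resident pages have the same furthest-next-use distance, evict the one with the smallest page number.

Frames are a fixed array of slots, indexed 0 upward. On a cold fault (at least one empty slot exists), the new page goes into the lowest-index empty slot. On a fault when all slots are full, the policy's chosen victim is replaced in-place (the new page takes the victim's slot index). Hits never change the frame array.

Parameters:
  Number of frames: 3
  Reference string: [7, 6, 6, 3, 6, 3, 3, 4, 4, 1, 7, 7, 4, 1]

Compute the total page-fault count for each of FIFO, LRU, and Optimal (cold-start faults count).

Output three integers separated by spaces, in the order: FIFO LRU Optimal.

Answer: 6 6 5

Derivation:
--- FIFO ---
  step 0: ref 7 -> FAULT, frames=[7,-,-] (faults so far: 1)
  step 1: ref 6 -> FAULT, frames=[7,6,-] (faults so far: 2)
  step 2: ref 6 -> HIT, frames=[7,6,-] (faults so far: 2)
  step 3: ref 3 -> FAULT, frames=[7,6,3] (faults so far: 3)
  step 4: ref 6 -> HIT, frames=[7,6,3] (faults so far: 3)
  step 5: ref 3 -> HIT, frames=[7,6,3] (faults so far: 3)
  step 6: ref 3 -> HIT, frames=[7,6,3] (faults so far: 3)
  step 7: ref 4 -> FAULT, evict 7, frames=[4,6,3] (faults so far: 4)
  step 8: ref 4 -> HIT, frames=[4,6,3] (faults so far: 4)
  step 9: ref 1 -> FAULT, evict 6, frames=[4,1,3] (faults so far: 5)
  step 10: ref 7 -> FAULT, evict 3, frames=[4,1,7] (faults so far: 6)
  step 11: ref 7 -> HIT, frames=[4,1,7] (faults so far: 6)
  step 12: ref 4 -> HIT, frames=[4,1,7] (faults so far: 6)
  step 13: ref 1 -> HIT, frames=[4,1,7] (faults so far: 6)
  FIFO total faults: 6
--- LRU ---
  step 0: ref 7 -> FAULT, frames=[7,-,-] (faults so far: 1)
  step 1: ref 6 -> FAULT, frames=[7,6,-] (faults so far: 2)
  step 2: ref 6 -> HIT, frames=[7,6,-] (faults so far: 2)
  step 3: ref 3 -> FAULT, frames=[7,6,3] (faults so far: 3)
  step 4: ref 6 -> HIT, frames=[7,6,3] (faults so far: 3)
  step 5: ref 3 -> HIT, frames=[7,6,3] (faults so far: 3)
  step 6: ref 3 -> HIT, frames=[7,6,3] (faults so far: 3)
  step 7: ref 4 -> FAULT, evict 7, frames=[4,6,3] (faults so far: 4)
  step 8: ref 4 -> HIT, frames=[4,6,3] (faults so far: 4)
  step 9: ref 1 -> FAULT, evict 6, frames=[4,1,3] (faults so far: 5)
  step 10: ref 7 -> FAULT, evict 3, frames=[4,1,7] (faults so far: 6)
  step 11: ref 7 -> HIT, frames=[4,1,7] (faults so far: 6)
  step 12: ref 4 -> HIT, frames=[4,1,7] (faults so far: 6)
  step 13: ref 1 -> HIT, frames=[4,1,7] (faults so far: 6)
  LRU total faults: 6
--- Optimal ---
  step 0: ref 7 -> FAULT, frames=[7,-,-] (faults so far: 1)
  step 1: ref 6 -> FAULT, frames=[7,6,-] (faults so far: 2)
  step 2: ref 6 -> HIT, frames=[7,6,-] (faults so far: 2)
  step 3: ref 3 -> FAULT, frames=[7,6,3] (faults so far: 3)
  step 4: ref 6 -> HIT, frames=[7,6,3] (faults so far: 3)
  step 5: ref 3 -> HIT, frames=[7,6,3] (faults so far: 3)
  step 6: ref 3 -> HIT, frames=[7,6,3] (faults so far: 3)
  step 7: ref 4 -> FAULT, evict 3, frames=[7,6,4] (faults so far: 4)
  step 8: ref 4 -> HIT, frames=[7,6,4] (faults so far: 4)
  step 9: ref 1 -> FAULT, evict 6, frames=[7,1,4] (faults so far: 5)
  step 10: ref 7 -> HIT, frames=[7,1,4] (faults so far: 5)
  step 11: ref 7 -> HIT, frames=[7,1,4] (faults so far: 5)
  step 12: ref 4 -> HIT, frames=[7,1,4] (faults so far: 5)
  step 13: ref 1 -> HIT, frames=[7,1,4] (faults so far: 5)
  Optimal total faults: 5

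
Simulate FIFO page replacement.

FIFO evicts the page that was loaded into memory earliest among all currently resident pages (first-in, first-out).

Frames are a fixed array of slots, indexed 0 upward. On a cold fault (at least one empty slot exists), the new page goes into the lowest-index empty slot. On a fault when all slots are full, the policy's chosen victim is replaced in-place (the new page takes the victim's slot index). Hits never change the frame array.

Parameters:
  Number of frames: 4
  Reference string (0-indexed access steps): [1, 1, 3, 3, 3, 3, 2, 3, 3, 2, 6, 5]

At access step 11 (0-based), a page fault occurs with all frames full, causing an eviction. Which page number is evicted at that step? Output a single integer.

Step 0: ref 1 -> FAULT, frames=[1,-,-,-]
Step 1: ref 1 -> HIT, frames=[1,-,-,-]
Step 2: ref 3 -> FAULT, frames=[1,3,-,-]
Step 3: ref 3 -> HIT, frames=[1,3,-,-]
Step 4: ref 3 -> HIT, frames=[1,3,-,-]
Step 5: ref 3 -> HIT, frames=[1,3,-,-]
Step 6: ref 2 -> FAULT, frames=[1,3,2,-]
Step 7: ref 3 -> HIT, frames=[1,3,2,-]
Step 8: ref 3 -> HIT, frames=[1,3,2,-]
Step 9: ref 2 -> HIT, frames=[1,3,2,-]
Step 10: ref 6 -> FAULT, frames=[1,3,2,6]
Step 11: ref 5 -> FAULT, evict 1, frames=[5,3,2,6]
At step 11: evicted page 1

Answer: 1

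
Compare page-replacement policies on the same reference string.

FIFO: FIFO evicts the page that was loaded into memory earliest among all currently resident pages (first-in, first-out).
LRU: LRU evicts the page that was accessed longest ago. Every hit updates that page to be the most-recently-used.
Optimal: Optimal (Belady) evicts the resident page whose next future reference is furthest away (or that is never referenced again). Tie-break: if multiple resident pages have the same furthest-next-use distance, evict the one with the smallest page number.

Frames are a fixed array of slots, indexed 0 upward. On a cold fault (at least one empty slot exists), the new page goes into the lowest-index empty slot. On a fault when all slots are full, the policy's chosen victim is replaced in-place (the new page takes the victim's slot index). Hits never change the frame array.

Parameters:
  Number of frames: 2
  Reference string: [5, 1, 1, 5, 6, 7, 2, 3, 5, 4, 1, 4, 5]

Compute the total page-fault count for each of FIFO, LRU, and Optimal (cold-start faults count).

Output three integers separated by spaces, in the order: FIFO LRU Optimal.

--- FIFO ---
  step 0: ref 5 -> FAULT, frames=[5,-] (faults so far: 1)
  step 1: ref 1 -> FAULT, frames=[5,1] (faults so far: 2)
  step 2: ref 1 -> HIT, frames=[5,1] (faults so far: 2)
  step 3: ref 5 -> HIT, frames=[5,1] (faults so far: 2)
  step 4: ref 6 -> FAULT, evict 5, frames=[6,1] (faults so far: 3)
  step 5: ref 7 -> FAULT, evict 1, frames=[6,7] (faults so far: 4)
  step 6: ref 2 -> FAULT, evict 6, frames=[2,7] (faults so far: 5)
  step 7: ref 3 -> FAULT, evict 7, frames=[2,3] (faults so far: 6)
  step 8: ref 5 -> FAULT, evict 2, frames=[5,3] (faults so far: 7)
  step 9: ref 4 -> FAULT, evict 3, frames=[5,4] (faults so far: 8)
  step 10: ref 1 -> FAULT, evict 5, frames=[1,4] (faults so far: 9)
  step 11: ref 4 -> HIT, frames=[1,4] (faults so far: 9)
  step 12: ref 5 -> FAULT, evict 4, frames=[1,5] (faults so far: 10)
  FIFO total faults: 10
--- LRU ---
  step 0: ref 5 -> FAULT, frames=[5,-] (faults so far: 1)
  step 1: ref 1 -> FAULT, frames=[5,1] (faults so far: 2)
  step 2: ref 1 -> HIT, frames=[5,1] (faults so far: 2)
  step 3: ref 5 -> HIT, frames=[5,1] (faults so far: 2)
  step 4: ref 6 -> FAULT, evict 1, frames=[5,6] (faults so far: 3)
  step 5: ref 7 -> FAULT, evict 5, frames=[7,6] (faults so far: 4)
  step 6: ref 2 -> FAULT, evict 6, frames=[7,2] (faults so far: 5)
  step 7: ref 3 -> FAULT, evict 7, frames=[3,2] (faults so far: 6)
  step 8: ref 5 -> FAULT, evict 2, frames=[3,5] (faults so far: 7)
  step 9: ref 4 -> FAULT, evict 3, frames=[4,5] (faults so far: 8)
  step 10: ref 1 -> FAULT, evict 5, frames=[4,1] (faults so far: 9)
  step 11: ref 4 -> HIT, frames=[4,1] (faults so far: 9)
  step 12: ref 5 -> FAULT, evict 1, frames=[4,5] (faults so far: 10)
  LRU total faults: 10
--- Optimal ---
  step 0: ref 5 -> FAULT, frames=[5,-] (faults so far: 1)
  step 1: ref 1 -> FAULT, frames=[5,1] (faults so far: 2)
  step 2: ref 1 -> HIT, frames=[5,1] (faults so far: 2)
  step 3: ref 5 -> HIT, frames=[5,1] (faults so far: 2)
  step 4: ref 6 -> FAULT, evict 1, frames=[5,6] (faults so far: 3)
  step 5: ref 7 -> FAULT, evict 6, frames=[5,7] (faults so far: 4)
  step 6: ref 2 -> FAULT, evict 7, frames=[5,2] (faults so far: 5)
  step 7: ref 3 -> FAULT, evict 2, frames=[5,3] (faults so far: 6)
  step 8: ref 5 -> HIT, frames=[5,3] (faults so far: 6)
  step 9: ref 4 -> FAULT, evict 3, frames=[5,4] (faults so far: 7)
  step 10: ref 1 -> FAULT, evict 5, frames=[1,4] (faults so far: 8)
  step 11: ref 4 -> HIT, frames=[1,4] (faults so far: 8)
  step 12: ref 5 -> FAULT, evict 1, frames=[5,4] (faults so far: 9)
  Optimal total faults: 9

Answer: 10 10 9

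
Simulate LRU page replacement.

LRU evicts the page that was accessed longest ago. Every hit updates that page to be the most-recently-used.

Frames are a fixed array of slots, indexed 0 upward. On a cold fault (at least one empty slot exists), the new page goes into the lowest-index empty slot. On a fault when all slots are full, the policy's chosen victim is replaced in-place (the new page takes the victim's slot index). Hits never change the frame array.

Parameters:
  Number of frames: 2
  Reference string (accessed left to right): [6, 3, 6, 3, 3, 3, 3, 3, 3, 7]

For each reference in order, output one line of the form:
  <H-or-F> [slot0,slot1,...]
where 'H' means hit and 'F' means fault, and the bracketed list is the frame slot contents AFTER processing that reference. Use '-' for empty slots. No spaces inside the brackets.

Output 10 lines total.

F [6,-]
F [6,3]
H [6,3]
H [6,3]
H [6,3]
H [6,3]
H [6,3]
H [6,3]
H [6,3]
F [7,3]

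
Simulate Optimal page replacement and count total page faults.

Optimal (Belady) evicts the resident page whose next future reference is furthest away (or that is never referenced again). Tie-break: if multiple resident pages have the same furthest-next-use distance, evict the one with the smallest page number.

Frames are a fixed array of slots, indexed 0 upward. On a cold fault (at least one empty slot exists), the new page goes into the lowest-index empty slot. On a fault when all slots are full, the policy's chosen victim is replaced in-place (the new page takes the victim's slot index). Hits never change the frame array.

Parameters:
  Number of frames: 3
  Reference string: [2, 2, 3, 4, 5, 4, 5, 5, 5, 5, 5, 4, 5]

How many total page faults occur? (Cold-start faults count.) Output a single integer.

Step 0: ref 2 → FAULT, frames=[2,-,-]
Step 1: ref 2 → HIT, frames=[2,-,-]
Step 2: ref 3 → FAULT, frames=[2,3,-]
Step 3: ref 4 → FAULT, frames=[2,3,4]
Step 4: ref 5 → FAULT (evict 2), frames=[5,3,4]
Step 5: ref 4 → HIT, frames=[5,3,4]
Step 6: ref 5 → HIT, frames=[5,3,4]
Step 7: ref 5 → HIT, frames=[5,3,4]
Step 8: ref 5 → HIT, frames=[5,3,4]
Step 9: ref 5 → HIT, frames=[5,3,4]
Step 10: ref 5 → HIT, frames=[5,3,4]
Step 11: ref 4 → HIT, frames=[5,3,4]
Step 12: ref 5 → HIT, frames=[5,3,4]
Total faults: 4

Answer: 4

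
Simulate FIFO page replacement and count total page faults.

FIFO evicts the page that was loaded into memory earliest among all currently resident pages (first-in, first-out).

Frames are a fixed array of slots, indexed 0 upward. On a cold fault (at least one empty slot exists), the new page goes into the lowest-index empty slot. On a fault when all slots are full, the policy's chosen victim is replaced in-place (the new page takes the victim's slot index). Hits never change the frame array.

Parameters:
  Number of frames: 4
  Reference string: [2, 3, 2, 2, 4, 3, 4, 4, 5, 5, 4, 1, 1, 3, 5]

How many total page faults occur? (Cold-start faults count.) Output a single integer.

Answer: 5

Derivation:
Step 0: ref 2 → FAULT, frames=[2,-,-,-]
Step 1: ref 3 → FAULT, frames=[2,3,-,-]
Step 2: ref 2 → HIT, frames=[2,3,-,-]
Step 3: ref 2 → HIT, frames=[2,3,-,-]
Step 4: ref 4 → FAULT, frames=[2,3,4,-]
Step 5: ref 3 → HIT, frames=[2,3,4,-]
Step 6: ref 4 → HIT, frames=[2,3,4,-]
Step 7: ref 4 → HIT, frames=[2,3,4,-]
Step 8: ref 5 → FAULT, frames=[2,3,4,5]
Step 9: ref 5 → HIT, frames=[2,3,4,5]
Step 10: ref 4 → HIT, frames=[2,3,4,5]
Step 11: ref 1 → FAULT (evict 2), frames=[1,3,4,5]
Step 12: ref 1 → HIT, frames=[1,3,4,5]
Step 13: ref 3 → HIT, frames=[1,3,4,5]
Step 14: ref 5 → HIT, frames=[1,3,4,5]
Total faults: 5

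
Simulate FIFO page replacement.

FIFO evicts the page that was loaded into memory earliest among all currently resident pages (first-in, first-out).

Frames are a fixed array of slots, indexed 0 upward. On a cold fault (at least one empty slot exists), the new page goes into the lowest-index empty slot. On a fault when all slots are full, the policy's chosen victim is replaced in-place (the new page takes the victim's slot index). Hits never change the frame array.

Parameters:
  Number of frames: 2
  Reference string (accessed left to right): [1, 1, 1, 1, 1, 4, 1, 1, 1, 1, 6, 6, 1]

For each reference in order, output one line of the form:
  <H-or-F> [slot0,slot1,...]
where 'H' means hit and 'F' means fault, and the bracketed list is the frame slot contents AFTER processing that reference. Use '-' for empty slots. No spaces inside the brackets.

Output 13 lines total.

F [1,-]
H [1,-]
H [1,-]
H [1,-]
H [1,-]
F [1,4]
H [1,4]
H [1,4]
H [1,4]
H [1,4]
F [6,4]
H [6,4]
F [6,1]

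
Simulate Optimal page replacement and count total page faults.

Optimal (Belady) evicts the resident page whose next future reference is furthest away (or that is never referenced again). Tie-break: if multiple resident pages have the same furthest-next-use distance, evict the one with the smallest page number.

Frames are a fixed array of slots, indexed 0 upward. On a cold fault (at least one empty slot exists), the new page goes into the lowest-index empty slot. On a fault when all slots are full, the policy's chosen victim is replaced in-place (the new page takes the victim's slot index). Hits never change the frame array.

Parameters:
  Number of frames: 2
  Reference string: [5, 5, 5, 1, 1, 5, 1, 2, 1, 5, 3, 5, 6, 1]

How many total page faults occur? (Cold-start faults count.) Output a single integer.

Answer: 7

Derivation:
Step 0: ref 5 → FAULT, frames=[5,-]
Step 1: ref 5 → HIT, frames=[5,-]
Step 2: ref 5 → HIT, frames=[5,-]
Step 3: ref 1 → FAULT, frames=[5,1]
Step 4: ref 1 → HIT, frames=[5,1]
Step 5: ref 5 → HIT, frames=[5,1]
Step 6: ref 1 → HIT, frames=[5,1]
Step 7: ref 2 → FAULT (evict 5), frames=[2,1]
Step 8: ref 1 → HIT, frames=[2,1]
Step 9: ref 5 → FAULT (evict 2), frames=[5,1]
Step 10: ref 3 → FAULT (evict 1), frames=[5,3]
Step 11: ref 5 → HIT, frames=[5,3]
Step 12: ref 6 → FAULT (evict 3), frames=[5,6]
Step 13: ref 1 → FAULT (evict 5), frames=[1,6]
Total faults: 7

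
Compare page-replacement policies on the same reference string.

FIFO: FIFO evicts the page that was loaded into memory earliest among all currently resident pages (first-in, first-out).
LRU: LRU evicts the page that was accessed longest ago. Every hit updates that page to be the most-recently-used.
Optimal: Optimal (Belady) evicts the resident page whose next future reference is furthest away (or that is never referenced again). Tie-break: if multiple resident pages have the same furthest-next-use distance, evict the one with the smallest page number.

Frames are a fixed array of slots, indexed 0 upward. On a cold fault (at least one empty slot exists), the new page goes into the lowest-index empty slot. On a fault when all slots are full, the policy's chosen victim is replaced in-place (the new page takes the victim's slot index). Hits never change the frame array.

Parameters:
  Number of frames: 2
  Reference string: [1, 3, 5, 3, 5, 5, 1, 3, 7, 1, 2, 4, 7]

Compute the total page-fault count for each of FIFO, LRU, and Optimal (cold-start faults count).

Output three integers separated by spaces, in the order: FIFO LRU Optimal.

Answer: 10 10 7

Derivation:
--- FIFO ---
  step 0: ref 1 -> FAULT, frames=[1,-] (faults so far: 1)
  step 1: ref 3 -> FAULT, frames=[1,3] (faults so far: 2)
  step 2: ref 5 -> FAULT, evict 1, frames=[5,3] (faults so far: 3)
  step 3: ref 3 -> HIT, frames=[5,3] (faults so far: 3)
  step 4: ref 5 -> HIT, frames=[5,3] (faults so far: 3)
  step 5: ref 5 -> HIT, frames=[5,3] (faults so far: 3)
  step 6: ref 1 -> FAULT, evict 3, frames=[5,1] (faults so far: 4)
  step 7: ref 3 -> FAULT, evict 5, frames=[3,1] (faults so far: 5)
  step 8: ref 7 -> FAULT, evict 1, frames=[3,7] (faults so far: 6)
  step 9: ref 1 -> FAULT, evict 3, frames=[1,7] (faults so far: 7)
  step 10: ref 2 -> FAULT, evict 7, frames=[1,2] (faults so far: 8)
  step 11: ref 4 -> FAULT, evict 1, frames=[4,2] (faults so far: 9)
  step 12: ref 7 -> FAULT, evict 2, frames=[4,7] (faults so far: 10)
  FIFO total faults: 10
--- LRU ---
  step 0: ref 1 -> FAULT, frames=[1,-] (faults so far: 1)
  step 1: ref 3 -> FAULT, frames=[1,3] (faults so far: 2)
  step 2: ref 5 -> FAULT, evict 1, frames=[5,3] (faults so far: 3)
  step 3: ref 3 -> HIT, frames=[5,3] (faults so far: 3)
  step 4: ref 5 -> HIT, frames=[5,3] (faults so far: 3)
  step 5: ref 5 -> HIT, frames=[5,3] (faults so far: 3)
  step 6: ref 1 -> FAULT, evict 3, frames=[5,1] (faults so far: 4)
  step 7: ref 3 -> FAULT, evict 5, frames=[3,1] (faults so far: 5)
  step 8: ref 7 -> FAULT, evict 1, frames=[3,7] (faults so far: 6)
  step 9: ref 1 -> FAULT, evict 3, frames=[1,7] (faults so far: 7)
  step 10: ref 2 -> FAULT, evict 7, frames=[1,2] (faults so far: 8)
  step 11: ref 4 -> FAULT, evict 1, frames=[4,2] (faults so far: 9)
  step 12: ref 7 -> FAULT, evict 2, frames=[4,7] (faults so far: 10)
  LRU total faults: 10
--- Optimal ---
  step 0: ref 1 -> FAULT, frames=[1,-] (faults so far: 1)
  step 1: ref 3 -> FAULT, frames=[1,3] (faults so far: 2)
  step 2: ref 5 -> FAULT, evict 1, frames=[5,3] (faults so far: 3)
  step 3: ref 3 -> HIT, frames=[5,3] (faults so far: 3)
  step 4: ref 5 -> HIT, frames=[5,3] (faults so far: 3)
  step 5: ref 5 -> HIT, frames=[5,3] (faults so far: 3)
  step 6: ref 1 -> FAULT, evict 5, frames=[1,3] (faults so far: 4)
  step 7: ref 3 -> HIT, frames=[1,3] (faults so far: 4)
  step 8: ref 7 -> FAULT, evict 3, frames=[1,7] (faults so far: 5)
  step 9: ref 1 -> HIT, frames=[1,7] (faults so far: 5)
  step 10: ref 2 -> FAULT, evict 1, frames=[2,7] (faults so far: 6)
  step 11: ref 4 -> FAULT, evict 2, frames=[4,7] (faults so far: 7)
  step 12: ref 7 -> HIT, frames=[4,7] (faults so far: 7)
  Optimal total faults: 7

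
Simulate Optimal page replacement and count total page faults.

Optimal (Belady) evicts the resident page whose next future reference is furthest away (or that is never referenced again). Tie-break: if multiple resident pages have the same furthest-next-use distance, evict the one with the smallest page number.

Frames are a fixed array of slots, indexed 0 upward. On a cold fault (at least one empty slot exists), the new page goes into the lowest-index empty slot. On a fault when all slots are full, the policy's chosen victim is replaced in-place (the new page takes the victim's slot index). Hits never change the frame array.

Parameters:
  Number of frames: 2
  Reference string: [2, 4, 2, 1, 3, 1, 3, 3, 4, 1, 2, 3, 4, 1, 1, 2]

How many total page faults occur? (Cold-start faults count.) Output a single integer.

Answer: 9

Derivation:
Step 0: ref 2 → FAULT, frames=[2,-]
Step 1: ref 4 → FAULT, frames=[2,4]
Step 2: ref 2 → HIT, frames=[2,4]
Step 3: ref 1 → FAULT (evict 2), frames=[1,4]
Step 4: ref 3 → FAULT (evict 4), frames=[1,3]
Step 5: ref 1 → HIT, frames=[1,3]
Step 6: ref 3 → HIT, frames=[1,3]
Step 7: ref 3 → HIT, frames=[1,3]
Step 8: ref 4 → FAULT (evict 3), frames=[1,4]
Step 9: ref 1 → HIT, frames=[1,4]
Step 10: ref 2 → FAULT (evict 1), frames=[2,4]
Step 11: ref 3 → FAULT (evict 2), frames=[3,4]
Step 12: ref 4 → HIT, frames=[3,4]
Step 13: ref 1 → FAULT (evict 3), frames=[1,4]
Step 14: ref 1 → HIT, frames=[1,4]
Step 15: ref 2 → FAULT (evict 1), frames=[2,4]
Total faults: 9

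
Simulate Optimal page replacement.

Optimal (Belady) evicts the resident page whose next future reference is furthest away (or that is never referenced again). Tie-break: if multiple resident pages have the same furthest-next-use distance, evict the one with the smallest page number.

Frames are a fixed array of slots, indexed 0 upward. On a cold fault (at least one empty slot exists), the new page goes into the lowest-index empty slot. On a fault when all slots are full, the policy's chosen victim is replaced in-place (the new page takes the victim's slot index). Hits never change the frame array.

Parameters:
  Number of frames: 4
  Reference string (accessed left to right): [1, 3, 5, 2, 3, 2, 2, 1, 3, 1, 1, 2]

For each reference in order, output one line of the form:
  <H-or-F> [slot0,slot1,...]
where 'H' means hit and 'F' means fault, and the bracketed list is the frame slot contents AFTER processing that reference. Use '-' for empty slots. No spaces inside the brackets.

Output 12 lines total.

F [1,-,-,-]
F [1,3,-,-]
F [1,3,5,-]
F [1,3,5,2]
H [1,3,5,2]
H [1,3,5,2]
H [1,3,5,2]
H [1,3,5,2]
H [1,3,5,2]
H [1,3,5,2]
H [1,3,5,2]
H [1,3,5,2]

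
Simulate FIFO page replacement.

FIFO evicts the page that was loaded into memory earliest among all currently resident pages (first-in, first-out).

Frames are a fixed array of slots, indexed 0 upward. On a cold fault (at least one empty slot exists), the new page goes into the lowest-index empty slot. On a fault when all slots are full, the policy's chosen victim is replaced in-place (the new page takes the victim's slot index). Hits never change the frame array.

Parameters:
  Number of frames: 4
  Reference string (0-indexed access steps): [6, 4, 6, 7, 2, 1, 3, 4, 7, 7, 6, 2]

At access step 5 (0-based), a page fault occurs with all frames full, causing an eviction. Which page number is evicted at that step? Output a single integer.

Answer: 6

Derivation:
Step 0: ref 6 -> FAULT, frames=[6,-,-,-]
Step 1: ref 4 -> FAULT, frames=[6,4,-,-]
Step 2: ref 6 -> HIT, frames=[6,4,-,-]
Step 3: ref 7 -> FAULT, frames=[6,4,7,-]
Step 4: ref 2 -> FAULT, frames=[6,4,7,2]
Step 5: ref 1 -> FAULT, evict 6, frames=[1,4,7,2]
At step 5: evicted page 6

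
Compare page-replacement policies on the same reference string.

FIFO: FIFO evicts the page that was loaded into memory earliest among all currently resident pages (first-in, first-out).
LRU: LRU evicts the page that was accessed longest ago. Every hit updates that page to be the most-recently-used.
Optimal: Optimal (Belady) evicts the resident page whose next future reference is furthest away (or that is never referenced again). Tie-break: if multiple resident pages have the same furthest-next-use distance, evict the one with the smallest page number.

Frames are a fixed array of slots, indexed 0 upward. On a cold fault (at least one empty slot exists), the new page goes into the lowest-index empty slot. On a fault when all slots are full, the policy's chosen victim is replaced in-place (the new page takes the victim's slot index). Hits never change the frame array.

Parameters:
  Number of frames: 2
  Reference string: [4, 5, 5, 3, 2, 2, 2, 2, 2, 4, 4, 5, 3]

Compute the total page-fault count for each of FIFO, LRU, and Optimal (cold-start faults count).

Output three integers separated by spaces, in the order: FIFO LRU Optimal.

Answer: 7 7 6

Derivation:
--- FIFO ---
  step 0: ref 4 -> FAULT, frames=[4,-] (faults so far: 1)
  step 1: ref 5 -> FAULT, frames=[4,5] (faults so far: 2)
  step 2: ref 5 -> HIT, frames=[4,5] (faults so far: 2)
  step 3: ref 3 -> FAULT, evict 4, frames=[3,5] (faults so far: 3)
  step 4: ref 2 -> FAULT, evict 5, frames=[3,2] (faults so far: 4)
  step 5: ref 2 -> HIT, frames=[3,2] (faults so far: 4)
  step 6: ref 2 -> HIT, frames=[3,2] (faults so far: 4)
  step 7: ref 2 -> HIT, frames=[3,2] (faults so far: 4)
  step 8: ref 2 -> HIT, frames=[3,2] (faults so far: 4)
  step 9: ref 4 -> FAULT, evict 3, frames=[4,2] (faults so far: 5)
  step 10: ref 4 -> HIT, frames=[4,2] (faults so far: 5)
  step 11: ref 5 -> FAULT, evict 2, frames=[4,5] (faults so far: 6)
  step 12: ref 3 -> FAULT, evict 4, frames=[3,5] (faults so far: 7)
  FIFO total faults: 7
--- LRU ---
  step 0: ref 4 -> FAULT, frames=[4,-] (faults so far: 1)
  step 1: ref 5 -> FAULT, frames=[4,5] (faults so far: 2)
  step 2: ref 5 -> HIT, frames=[4,5] (faults so far: 2)
  step 3: ref 3 -> FAULT, evict 4, frames=[3,5] (faults so far: 3)
  step 4: ref 2 -> FAULT, evict 5, frames=[3,2] (faults so far: 4)
  step 5: ref 2 -> HIT, frames=[3,2] (faults so far: 4)
  step 6: ref 2 -> HIT, frames=[3,2] (faults so far: 4)
  step 7: ref 2 -> HIT, frames=[3,2] (faults so far: 4)
  step 8: ref 2 -> HIT, frames=[3,2] (faults so far: 4)
  step 9: ref 4 -> FAULT, evict 3, frames=[4,2] (faults so far: 5)
  step 10: ref 4 -> HIT, frames=[4,2] (faults so far: 5)
  step 11: ref 5 -> FAULT, evict 2, frames=[4,5] (faults so far: 6)
  step 12: ref 3 -> FAULT, evict 4, frames=[3,5] (faults so far: 7)
  LRU total faults: 7
--- Optimal ---
  step 0: ref 4 -> FAULT, frames=[4,-] (faults so far: 1)
  step 1: ref 5 -> FAULT, frames=[4,5] (faults so far: 2)
  step 2: ref 5 -> HIT, frames=[4,5] (faults so far: 2)
  step 3: ref 3 -> FAULT, evict 5, frames=[4,3] (faults so far: 3)
  step 4: ref 2 -> FAULT, evict 3, frames=[4,2] (faults so far: 4)
  step 5: ref 2 -> HIT, frames=[4,2] (faults so far: 4)
  step 6: ref 2 -> HIT, frames=[4,2] (faults so far: 4)
  step 7: ref 2 -> HIT, frames=[4,2] (faults so far: 4)
  step 8: ref 2 -> HIT, frames=[4,2] (faults so far: 4)
  step 9: ref 4 -> HIT, frames=[4,2] (faults so far: 4)
  step 10: ref 4 -> HIT, frames=[4,2] (faults so far: 4)
  step 11: ref 5 -> FAULT, evict 2, frames=[4,5] (faults so far: 5)
  step 12: ref 3 -> FAULT, evict 4, frames=[3,5] (faults so far: 6)
  Optimal total faults: 6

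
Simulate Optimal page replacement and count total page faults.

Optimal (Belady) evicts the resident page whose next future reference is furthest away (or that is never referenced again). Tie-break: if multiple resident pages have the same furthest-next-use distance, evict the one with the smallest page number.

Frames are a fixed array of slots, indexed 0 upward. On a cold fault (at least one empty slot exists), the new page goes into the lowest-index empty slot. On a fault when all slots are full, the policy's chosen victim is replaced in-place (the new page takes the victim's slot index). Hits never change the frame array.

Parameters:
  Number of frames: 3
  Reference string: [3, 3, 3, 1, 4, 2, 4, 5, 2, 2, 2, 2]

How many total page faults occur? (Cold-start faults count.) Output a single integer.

Answer: 5

Derivation:
Step 0: ref 3 → FAULT, frames=[3,-,-]
Step 1: ref 3 → HIT, frames=[3,-,-]
Step 2: ref 3 → HIT, frames=[3,-,-]
Step 3: ref 1 → FAULT, frames=[3,1,-]
Step 4: ref 4 → FAULT, frames=[3,1,4]
Step 5: ref 2 → FAULT (evict 1), frames=[3,2,4]
Step 6: ref 4 → HIT, frames=[3,2,4]
Step 7: ref 5 → FAULT (evict 3), frames=[5,2,4]
Step 8: ref 2 → HIT, frames=[5,2,4]
Step 9: ref 2 → HIT, frames=[5,2,4]
Step 10: ref 2 → HIT, frames=[5,2,4]
Step 11: ref 2 → HIT, frames=[5,2,4]
Total faults: 5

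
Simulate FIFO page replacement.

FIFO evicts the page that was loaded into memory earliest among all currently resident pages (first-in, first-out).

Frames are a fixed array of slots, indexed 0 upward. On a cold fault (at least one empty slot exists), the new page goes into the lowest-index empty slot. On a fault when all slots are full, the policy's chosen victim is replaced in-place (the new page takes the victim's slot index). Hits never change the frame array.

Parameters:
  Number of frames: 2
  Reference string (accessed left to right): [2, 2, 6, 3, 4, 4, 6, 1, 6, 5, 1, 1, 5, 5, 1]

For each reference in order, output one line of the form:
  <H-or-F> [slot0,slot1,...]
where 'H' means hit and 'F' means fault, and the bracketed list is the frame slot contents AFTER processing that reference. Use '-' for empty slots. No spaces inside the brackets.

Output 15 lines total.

F [2,-]
H [2,-]
F [2,6]
F [3,6]
F [3,4]
H [3,4]
F [6,4]
F [6,1]
H [6,1]
F [5,1]
H [5,1]
H [5,1]
H [5,1]
H [5,1]
H [5,1]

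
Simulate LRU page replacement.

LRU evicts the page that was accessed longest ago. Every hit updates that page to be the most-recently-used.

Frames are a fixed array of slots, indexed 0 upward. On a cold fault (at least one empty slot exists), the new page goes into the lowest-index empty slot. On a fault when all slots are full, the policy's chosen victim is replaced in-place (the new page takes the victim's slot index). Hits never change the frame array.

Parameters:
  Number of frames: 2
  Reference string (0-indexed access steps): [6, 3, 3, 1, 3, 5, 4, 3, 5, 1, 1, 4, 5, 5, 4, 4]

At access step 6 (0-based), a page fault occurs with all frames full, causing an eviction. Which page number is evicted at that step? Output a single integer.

Answer: 3

Derivation:
Step 0: ref 6 -> FAULT, frames=[6,-]
Step 1: ref 3 -> FAULT, frames=[6,3]
Step 2: ref 3 -> HIT, frames=[6,3]
Step 3: ref 1 -> FAULT, evict 6, frames=[1,3]
Step 4: ref 3 -> HIT, frames=[1,3]
Step 5: ref 5 -> FAULT, evict 1, frames=[5,3]
Step 6: ref 4 -> FAULT, evict 3, frames=[5,4]
At step 6: evicted page 3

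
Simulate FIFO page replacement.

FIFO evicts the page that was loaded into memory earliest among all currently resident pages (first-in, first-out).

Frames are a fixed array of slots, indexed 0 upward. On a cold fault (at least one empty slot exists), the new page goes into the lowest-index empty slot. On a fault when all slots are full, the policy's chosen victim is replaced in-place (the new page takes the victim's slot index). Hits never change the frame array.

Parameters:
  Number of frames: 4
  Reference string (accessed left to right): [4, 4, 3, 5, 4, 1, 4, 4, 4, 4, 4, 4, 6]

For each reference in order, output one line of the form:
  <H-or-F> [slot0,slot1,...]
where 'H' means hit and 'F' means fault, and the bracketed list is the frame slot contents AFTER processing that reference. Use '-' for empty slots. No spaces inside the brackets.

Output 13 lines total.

F [4,-,-,-]
H [4,-,-,-]
F [4,3,-,-]
F [4,3,5,-]
H [4,3,5,-]
F [4,3,5,1]
H [4,3,5,1]
H [4,3,5,1]
H [4,3,5,1]
H [4,3,5,1]
H [4,3,5,1]
H [4,3,5,1]
F [6,3,5,1]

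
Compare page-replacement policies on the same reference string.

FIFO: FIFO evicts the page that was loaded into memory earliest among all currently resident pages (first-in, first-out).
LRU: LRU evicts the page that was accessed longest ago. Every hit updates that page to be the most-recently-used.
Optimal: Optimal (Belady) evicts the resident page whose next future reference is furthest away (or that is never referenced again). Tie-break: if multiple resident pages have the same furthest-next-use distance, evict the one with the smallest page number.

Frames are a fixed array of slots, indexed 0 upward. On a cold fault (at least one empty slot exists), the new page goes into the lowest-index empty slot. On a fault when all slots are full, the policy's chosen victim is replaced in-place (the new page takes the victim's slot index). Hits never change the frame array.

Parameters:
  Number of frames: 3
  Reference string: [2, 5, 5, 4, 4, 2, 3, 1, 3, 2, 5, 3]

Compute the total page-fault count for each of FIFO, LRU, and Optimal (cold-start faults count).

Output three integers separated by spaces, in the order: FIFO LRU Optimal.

Answer: 8 6 6

Derivation:
--- FIFO ---
  step 0: ref 2 -> FAULT, frames=[2,-,-] (faults so far: 1)
  step 1: ref 5 -> FAULT, frames=[2,5,-] (faults so far: 2)
  step 2: ref 5 -> HIT, frames=[2,5,-] (faults so far: 2)
  step 3: ref 4 -> FAULT, frames=[2,5,4] (faults so far: 3)
  step 4: ref 4 -> HIT, frames=[2,5,4] (faults so far: 3)
  step 5: ref 2 -> HIT, frames=[2,5,4] (faults so far: 3)
  step 6: ref 3 -> FAULT, evict 2, frames=[3,5,4] (faults so far: 4)
  step 7: ref 1 -> FAULT, evict 5, frames=[3,1,4] (faults so far: 5)
  step 8: ref 3 -> HIT, frames=[3,1,4] (faults so far: 5)
  step 9: ref 2 -> FAULT, evict 4, frames=[3,1,2] (faults so far: 6)
  step 10: ref 5 -> FAULT, evict 3, frames=[5,1,2] (faults so far: 7)
  step 11: ref 3 -> FAULT, evict 1, frames=[5,3,2] (faults so far: 8)
  FIFO total faults: 8
--- LRU ---
  step 0: ref 2 -> FAULT, frames=[2,-,-] (faults so far: 1)
  step 1: ref 5 -> FAULT, frames=[2,5,-] (faults so far: 2)
  step 2: ref 5 -> HIT, frames=[2,5,-] (faults so far: 2)
  step 3: ref 4 -> FAULT, frames=[2,5,4] (faults so far: 3)
  step 4: ref 4 -> HIT, frames=[2,5,4] (faults so far: 3)
  step 5: ref 2 -> HIT, frames=[2,5,4] (faults so far: 3)
  step 6: ref 3 -> FAULT, evict 5, frames=[2,3,4] (faults so far: 4)
  step 7: ref 1 -> FAULT, evict 4, frames=[2,3,1] (faults so far: 5)
  step 8: ref 3 -> HIT, frames=[2,3,1] (faults so far: 5)
  step 9: ref 2 -> HIT, frames=[2,3,1] (faults so far: 5)
  step 10: ref 5 -> FAULT, evict 1, frames=[2,3,5] (faults so far: 6)
  step 11: ref 3 -> HIT, frames=[2,3,5] (faults so far: 6)
  LRU total faults: 6
--- Optimal ---
  step 0: ref 2 -> FAULT, frames=[2,-,-] (faults so far: 1)
  step 1: ref 5 -> FAULT, frames=[2,5,-] (faults so far: 2)
  step 2: ref 5 -> HIT, frames=[2,5,-] (faults so far: 2)
  step 3: ref 4 -> FAULT, frames=[2,5,4] (faults so far: 3)
  step 4: ref 4 -> HIT, frames=[2,5,4] (faults so far: 3)
  step 5: ref 2 -> HIT, frames=[2,5,4] (faults so far: 3)
  step 6: ref 3 -> FAULT, evict 4, frames=[2,5,3] (faults so far: 4)
  step 7: ref 1 -> FAULT, evict 5, frames=[2,1,3] (faults so far: 5)
  step 8: ref 3 -> HIT, frames=[2,1,3] (faults so far: 5)
  step 9: ref 2 -> HIT, frames=[2,1,3] (faults so far: 5)
  step 10: ref 5 -> FAULT, evict 1, frames=[2,5,3] (faults so far: 6)
  step 11: ref 3 -> HIT, frames=[2,5,3] (faults so far: 6)
  Optimal total faults: 6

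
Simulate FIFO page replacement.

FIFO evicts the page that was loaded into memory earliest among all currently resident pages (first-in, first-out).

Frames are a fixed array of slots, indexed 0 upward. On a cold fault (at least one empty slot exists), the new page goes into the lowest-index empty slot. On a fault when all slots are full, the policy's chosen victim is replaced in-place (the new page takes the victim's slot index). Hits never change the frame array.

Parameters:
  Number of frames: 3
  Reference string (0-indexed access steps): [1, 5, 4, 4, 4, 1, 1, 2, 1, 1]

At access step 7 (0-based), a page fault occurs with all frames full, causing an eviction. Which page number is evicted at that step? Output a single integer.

Step 0: ref 1 -> FAULT, frames=[1,-,-]
Step 1: ref 5 -> FAULT, frames=[1,5,-]
Step 2: ref 4 -> FAULT, frames=[1,5,4]
Step 3: ref 4 -> HIT, frames=[1,5,4]
Step 4: ref 4 -> HIT, frames=[1,5,4]
Step 5: ref 1 -> HIT, frames=[1,5,4]
Step 6: ref 1 -> HIT, frames=[1,5,4]
Step 7: ref 2 -> FAULT, evict 1, frames=[2,5,4]
At step 7: evicted page 1

Answer: 1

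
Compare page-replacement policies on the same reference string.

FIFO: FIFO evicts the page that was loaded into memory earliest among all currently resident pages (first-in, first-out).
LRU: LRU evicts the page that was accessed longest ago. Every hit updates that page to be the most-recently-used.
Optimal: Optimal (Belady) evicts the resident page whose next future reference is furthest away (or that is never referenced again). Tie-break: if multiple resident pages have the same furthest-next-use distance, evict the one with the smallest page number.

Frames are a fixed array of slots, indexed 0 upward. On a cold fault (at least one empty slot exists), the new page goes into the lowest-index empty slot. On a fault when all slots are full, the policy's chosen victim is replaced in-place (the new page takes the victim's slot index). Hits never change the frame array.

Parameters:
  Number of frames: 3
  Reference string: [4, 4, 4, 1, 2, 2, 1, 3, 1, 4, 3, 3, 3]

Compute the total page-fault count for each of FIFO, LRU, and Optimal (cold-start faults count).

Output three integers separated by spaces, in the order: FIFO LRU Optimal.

--- FIFO ---
  step 0: ref 4 -> FAULT, frames=[4,-,-] (faults so far: 1)
  step 1: ref 4 -> HIT, frames=[4,-,-] (faults so far: 1)
  step 2: ref 4 -> HIT, frames=[4,-,-] (faults so far: 1)
  step 3: ref 1 -> FAULT, frames=[4,1,-] (faults so far: 2)
  step 4: ref 2 -> FAULT, frames=[4,1,2] (faults so far: 3)
  step 5: ref 2 -> HIT, frames=[4,1,2] (faults so far: 3)
  step 6: ref 1 -> HIT, frames=[4,1,2] (faults so far: 3)
  step 7: ref 3 -> FAULT, evict 4, frames=[3,1,2] (faults so far: 4)
  step 8: ref 1 -> HIT, frames=[3,1,2] (faults so far: 4)
  step 9: ref 4 -> FAULT, evict 1, frames=[3,4,2] (faults so far: 5)
  step 10: ref 3 -> HIT, frames=[3,4,2] (faults so far: 5)
  step 11: ref 3 -> HIT, frames=[3,4,2] (faults so far: 5)
  step 12: ref 3 -> HIT, frames=[3,4,2] (faults so far: 5)
  FIFO total faults: 5
--- LRU ---
  step 0: ref 4 -> FAULT, frames=[4,-,-] (faults so far: 1)
  step 1: ref 4 -> HIT, frames=[4,-,-] (faults so far: 1)
  step 2: ref 4 -> HIT, frames=[4,-,-] (faults so far: 1)
  step 3: ref 1 -> FAULT, frames=[4,1,-] (faults so far: 2)
  step 4: ref 2 -> FAULT, frames=[4,1,2] (faults so far: 3)
  step 5: ref 2 -> HIT, frames=[4,1,2] (faults so far: 3)
  step 6: ref 1 -> HIT, frames=[4,1,2] (faults so far: 3)
  step 7: ref 3 -> FAULT, evict 4, frames=[3,1,2] (faults so far: 4)
  step 8: ref 1 -> HIT, frames=[3,1,2] (faults so far: 4)
  step 9: ref 4 -> FAULT, evict 2, frames=[3,1,4] (faults so far: 5)
  step 10: ref 3 -> HIT, frames=[3,1,4] (faults so far: 5)
  step 11: ref 3 -> HIT, frames=[3,1,4] (faults so far: 5)
  step 12: ref 3 -> HIT, frames=[3,1,4] (faults so far: 5)
  LRU total faults: 5
--- Optimal ---
  step 0: ref 4 -> FAULT, frames=[4,-,-] (faults so far: 1)
  step 1: ref 4 -> HIT, frames=[4,-,-] (faults so far: 1)
  step 2: ref 4 -> HIT, frames=[4,-,-] (faults so far: 1)
  step 3: ref 1 -> FAULT, frames=[4,1,-] (faults so far: 2)
  step 4: ref 2 -> FAULT, frames=[4,1,2] (faults so far: 3)
  step 5: ref 2 -> HIT, frames=[4,1,2] (faults so far: 3)
  step 6: ref 1 -> HIT, frames=[4,1,2] (faults so far: 3)
  step 7: ref 3 -> FAULT, evict 2, frames=[4,1,3] (faults so far: 4)
  step 8: ref 1 -> HIT, frames=[4,1,3] (faults so far: 4)
  step 9: ref 4 -> HIT, frames=[4,1,3] (faults so far: 4)
  step 10: ref 3 -> HIT, frames=[4,1,3] (faults so far: 4)
  step 11: ref 3 -> HIT, frames=[4,1,3] (faults so far: 4)
  step 12: ref 3 -> HIT, frames=[4,1,3] (faults so far: 4)
  Optimal total faults: 4

Answer: 5 5 4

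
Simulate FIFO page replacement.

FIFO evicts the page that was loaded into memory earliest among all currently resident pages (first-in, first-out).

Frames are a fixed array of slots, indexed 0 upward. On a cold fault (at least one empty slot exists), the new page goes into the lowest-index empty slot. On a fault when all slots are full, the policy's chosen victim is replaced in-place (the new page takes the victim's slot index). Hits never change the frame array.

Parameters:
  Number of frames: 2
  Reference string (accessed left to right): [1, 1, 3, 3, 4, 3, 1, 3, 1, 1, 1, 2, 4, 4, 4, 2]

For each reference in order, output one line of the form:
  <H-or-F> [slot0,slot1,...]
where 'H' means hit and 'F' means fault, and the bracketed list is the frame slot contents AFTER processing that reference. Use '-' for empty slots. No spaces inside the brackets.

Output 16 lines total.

F [1,-]
H [1,-]
F [1,3]
H [1,3]
F [4,3]
H [4,3]
F [4,1]
F [3,1]
H [3,1]
H [3,1]
H [3,1]
F [3,2]
F [4,2]
H [4,2]
H [4,2]
H [4,2]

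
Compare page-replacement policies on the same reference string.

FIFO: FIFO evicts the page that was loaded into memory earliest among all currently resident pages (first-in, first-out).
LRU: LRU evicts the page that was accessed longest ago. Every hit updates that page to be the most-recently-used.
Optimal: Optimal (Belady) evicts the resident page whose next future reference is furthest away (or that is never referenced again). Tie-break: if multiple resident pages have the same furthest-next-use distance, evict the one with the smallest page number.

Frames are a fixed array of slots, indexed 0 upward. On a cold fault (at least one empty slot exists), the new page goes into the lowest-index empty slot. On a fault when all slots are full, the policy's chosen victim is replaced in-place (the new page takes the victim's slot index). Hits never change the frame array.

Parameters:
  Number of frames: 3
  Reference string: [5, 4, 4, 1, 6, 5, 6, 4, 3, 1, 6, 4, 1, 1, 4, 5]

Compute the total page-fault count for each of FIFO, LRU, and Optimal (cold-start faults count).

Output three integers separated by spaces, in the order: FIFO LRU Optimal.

--- FIFO ---
  step 0: ref 5 -> FAULT, frames=[5,-,-] (faults so far: 1)
  step 1: ref 4 -> FAULT, frames=[5,4,-] (faults so far: 2)
  step 2: ref 4 -> HIT, frames=[5,4,-] (faults so far: 2)
  step 3: ref 1 -> FAULT, frames=[5,4,1] (faults so far: 3)
  step 4: ref 6 -> FAULT, evict 5, frames=[6,4,1] (faults so far: 4)
  step 5: ref 5 -> FAULT, evict 4, frames=[6,5,1] (faults so far: 5)
  step 6: ref 6 -> HIT, frames=[6,5,1] (faults so far: 5)
  step 7: ref 4 -> FAULT, evict 1, frames=[6,5,4] (faults so far: 6)
  step 8: ref 3 -> FAULT, evict 6, frames=[3,5,4] (faults so far: 7)
  step 9: ref 1 -> FAULT, evict 5, frames=[3,1,4] (faults so far: 8)
  step 10: ref 6 -> FAULT, evict 4, frames=[3,1,6] (faults so far: 9)
  step 11: ref 4 -> FAULT, evict 3, frames=[4,1,6] (faults so far: 10)
  step 12: ref 1 -> HIT, frames=[4,1,6] (faults so far: 10)
  step 13: ref 1 -> HIT, frames=[4,1,6] (faults so far: 10)
  step 14: ref 4 -> HIT, frames=[4,1,6] (faults so far: 10)
  step 15: ref 5 -> FAULT, evict 1, frames=[4,5,6] (faults so far: 11)
  FIFO total faults: 11
--- LRU ---
  step 0: ref 5 -> FAULT, frames=[5,-,-] (faults so far: 1)
  step 1: ref 4 -> FAULT, frames=[5,4,-] (faults so far: 2)
  step 2: ref 4 -> HIT, frames=[5,4,-] (faults so far: 2)
  step 3: ref 1 -> FAULT, frames=[5,4,1] (faults so far: 3)
  step 4: ref 6 -> FAULT, evict 5, frames=[6,4,1] (faults so far: 4)
  step 5: ref 5 -> FAULT, evict 4, frames=[6,5,1] (faults so far: 5)
  step 6: ref 6 -> HIT, frames=[6,5,1] (faults so far: 5)
  step 7: ref 4 -> FAULT, evict 1, frames=[6,5,4] (faults so far: 6)
  step 8: ref 3 -> FAULT, evict 5, frames=[6,3,4] (faults so far: 7)
  step 9: ref 1 -> FAULT, evict 6, frames=[1,3,4] (faults so far: 8)
  step 10: ref 6 -> FAULT, evict 4, frames=[1,3,6] (faults so far: 9)
  step 11: ref 4 -> FAULT, evict 3, frames=[1,4,6] (faults so far: 10)
  step 12: ref 1 -> HIT, frames=[1,4,6] (faults so far: 10)
  step 13: ref 1 -> HIT, frames=[1,4,6] (faults so far: 10)
  step 14: ref 4 -> HIT, frames=[1,4,6] (faults so far: 10)
  step 15: ref 5 -> FAULT, evict 6, frames=[1,4,5] (faults so far: 11)
  LRU total faults: 11
--- Optimal ---
  step 0: ref 5 -> FAULT, frames=[5,-,-] (faults so far: 1)
  step 1: ref 4 -> FAULT, frames=[5,4,-] (faults so far: 2)
  step 2: ref 4 -> HIT, frames=[5,4,-] (faults so far: 2)
  step 3: ref 1 -> FAULT, frames=[5,4,1] (faults so far: 3)
  step 4: ref 6 -> FAULT, evict 1, frames=[5,4,6] (faults so far: 4)
  step 5: ref 5 -> HIT, frames=[5,4,6] (faults so far: 4)
  step 6: ref 6 -> HIT, frames=[5,4,6] (faults so far: 4)
  step 7: ref 4 -> HIT, frames=[5,4,6] (faults so far: 4)
  step 8: ref 3 -> FAULT, evict 5, frames=[3,4,6] (faults so far: 5)
  step 9: ref 1 -> FAULT, evict 3, frames=[1,4,6] (faults so far: 6)
  step 10: ref 6 -> HIT, frames=[1,4,6] (faults so far: 6)
  step 11: ref 4 -> HIT, frames=[1,4,6] (faults so far: 6)
  step 12: ref 1 -> HIT, frames=[1,4,6] (faults so far: 6)
  step 13: ref 1 -> HIT, frames=[1,4,6] (faults so far: 6)
  step 14: ref 4 -> HIT, frames=[1,4,6] (faults so far: 6)
  step 15: ref 5 -> FAULT, evict 1, frames=[5,4,6] (faults so far: 7)
  Optimal total faults: 7

Answer: 11 11 7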